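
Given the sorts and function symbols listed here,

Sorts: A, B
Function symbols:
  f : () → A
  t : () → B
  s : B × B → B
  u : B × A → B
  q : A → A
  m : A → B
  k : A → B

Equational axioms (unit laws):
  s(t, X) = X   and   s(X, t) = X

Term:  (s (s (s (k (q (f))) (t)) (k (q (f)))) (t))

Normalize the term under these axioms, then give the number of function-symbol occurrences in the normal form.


1. (s (s (s (k (q (f))) (t)) (k (q (f)))) (t))  →  (s (s (k (q (f))) (t)) (k (q (f))))
2. (s (s (k (q (f))) (t)) (k (q (f))))  →  (s (k (q (f))) (k (q (f))))
normal form: (s (k (q (f))) (k (q (f))))

size = 7


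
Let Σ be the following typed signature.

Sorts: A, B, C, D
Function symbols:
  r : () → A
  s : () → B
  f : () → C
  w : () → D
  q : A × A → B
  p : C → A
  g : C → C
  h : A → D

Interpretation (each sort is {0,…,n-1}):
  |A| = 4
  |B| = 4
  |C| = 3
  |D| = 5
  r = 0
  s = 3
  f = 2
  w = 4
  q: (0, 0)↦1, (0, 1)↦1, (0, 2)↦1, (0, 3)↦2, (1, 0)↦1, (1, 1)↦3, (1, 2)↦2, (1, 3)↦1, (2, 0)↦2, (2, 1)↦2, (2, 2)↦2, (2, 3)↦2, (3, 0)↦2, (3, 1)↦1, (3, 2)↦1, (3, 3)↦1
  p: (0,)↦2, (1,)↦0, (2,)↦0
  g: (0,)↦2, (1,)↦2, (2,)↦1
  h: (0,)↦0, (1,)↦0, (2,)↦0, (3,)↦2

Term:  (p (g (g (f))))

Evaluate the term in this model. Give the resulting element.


value = 0

  f = 2
  (g (f)) = g(2,) = 1
  (g (g (f))) = g(1,) = 2
  (p (g (g (f)))) = p(2,) = 0


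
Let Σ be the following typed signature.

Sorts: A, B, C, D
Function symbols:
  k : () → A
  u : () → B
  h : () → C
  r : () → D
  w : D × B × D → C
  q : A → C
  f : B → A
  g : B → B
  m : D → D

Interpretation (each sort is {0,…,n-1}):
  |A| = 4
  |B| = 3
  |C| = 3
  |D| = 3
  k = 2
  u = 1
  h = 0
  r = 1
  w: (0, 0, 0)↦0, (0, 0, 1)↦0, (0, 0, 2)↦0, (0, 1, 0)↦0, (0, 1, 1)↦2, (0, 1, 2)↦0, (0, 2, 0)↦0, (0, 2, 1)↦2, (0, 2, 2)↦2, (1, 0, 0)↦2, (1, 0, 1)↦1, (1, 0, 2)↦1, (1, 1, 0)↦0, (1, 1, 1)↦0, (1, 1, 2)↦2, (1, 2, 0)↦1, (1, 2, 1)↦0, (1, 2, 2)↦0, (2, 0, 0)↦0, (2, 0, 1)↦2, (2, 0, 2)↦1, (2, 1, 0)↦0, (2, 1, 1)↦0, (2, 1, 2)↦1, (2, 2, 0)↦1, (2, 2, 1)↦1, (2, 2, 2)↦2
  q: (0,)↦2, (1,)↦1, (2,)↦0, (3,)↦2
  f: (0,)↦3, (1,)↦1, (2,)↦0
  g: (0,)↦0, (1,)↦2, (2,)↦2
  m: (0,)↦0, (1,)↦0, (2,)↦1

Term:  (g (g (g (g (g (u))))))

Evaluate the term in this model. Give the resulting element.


value = 2

  u = 1
  (g (u)) = g(1,) = 2
  (g (g (u))) = g(2,) = 2
  (g (g (g (u)))) = g(2,) = 2
  (g (g (g (g (u))))) = g(2,) = 2
  (g (g (g (g (g (u)))))) = g(2,) = 2


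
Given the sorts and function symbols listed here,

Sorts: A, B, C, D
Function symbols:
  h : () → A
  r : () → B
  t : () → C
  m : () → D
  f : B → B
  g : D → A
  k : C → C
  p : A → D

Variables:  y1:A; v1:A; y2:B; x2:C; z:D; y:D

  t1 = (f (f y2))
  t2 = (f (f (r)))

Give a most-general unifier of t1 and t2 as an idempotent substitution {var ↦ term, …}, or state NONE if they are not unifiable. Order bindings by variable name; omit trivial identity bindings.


{y2 ↦ (r)}


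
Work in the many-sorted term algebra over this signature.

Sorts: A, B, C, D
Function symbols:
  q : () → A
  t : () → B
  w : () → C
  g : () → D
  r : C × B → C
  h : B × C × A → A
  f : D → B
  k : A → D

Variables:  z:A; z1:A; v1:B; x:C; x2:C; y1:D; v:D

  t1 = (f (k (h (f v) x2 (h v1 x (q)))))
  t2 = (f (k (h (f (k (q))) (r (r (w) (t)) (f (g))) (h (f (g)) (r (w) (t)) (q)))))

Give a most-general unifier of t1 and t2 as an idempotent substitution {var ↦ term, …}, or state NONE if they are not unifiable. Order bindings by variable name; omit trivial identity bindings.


{v ↦ (k (q)), v1 ↦ (f (g)), x ↦ (r (w) (t)), x2 ↦ (r (r (w) (t)) (f (g)))}


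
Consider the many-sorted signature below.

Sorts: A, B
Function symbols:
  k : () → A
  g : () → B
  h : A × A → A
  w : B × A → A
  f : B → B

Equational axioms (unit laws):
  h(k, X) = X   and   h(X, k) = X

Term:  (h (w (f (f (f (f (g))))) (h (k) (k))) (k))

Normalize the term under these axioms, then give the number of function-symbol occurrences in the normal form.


1. (h (w (f (f (f (f (g))))) (h (k) (k))) (k))  →  (w (f (f (f (f (g))))) (h (k) (k)))
2. (w (f (f (f (f (g))))) (h (k) (k)))  →  (w (f (f (f (f (g))))) (k))
normal form: (w (f (f (f (f (g))))) (k))

size = 7


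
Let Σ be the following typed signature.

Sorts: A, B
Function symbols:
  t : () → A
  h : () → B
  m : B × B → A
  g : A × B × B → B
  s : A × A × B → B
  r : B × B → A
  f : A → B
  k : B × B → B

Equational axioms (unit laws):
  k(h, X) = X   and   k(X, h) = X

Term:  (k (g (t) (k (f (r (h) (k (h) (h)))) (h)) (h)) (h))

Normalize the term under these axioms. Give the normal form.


normal form = (g (t) (f (r (h) (h))) (h))

1. (k (g (t) (k (f (r (h) (k (h) (h)))) (h)) (h)) (h))  →  (g (t) (k (f (r (h) (k (h) (h)))) (h)) (h))
2. (g (t) (k (f (r (h) (k (h) (h)))) (h)) (h))  →  (g (t) (f (r (h) (k (h) (h)))) (h))
3. (g (t) (f (r (h) (k (h) (h)))) (h))  →  (g (t) (f (r (h) (h))) (h))


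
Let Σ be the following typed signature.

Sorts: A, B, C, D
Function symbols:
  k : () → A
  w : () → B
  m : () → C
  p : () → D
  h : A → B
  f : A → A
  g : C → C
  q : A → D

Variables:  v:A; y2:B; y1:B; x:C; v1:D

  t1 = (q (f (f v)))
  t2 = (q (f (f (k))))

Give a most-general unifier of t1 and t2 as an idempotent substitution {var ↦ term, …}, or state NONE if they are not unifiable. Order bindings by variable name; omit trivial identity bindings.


{v ↦ (k)}


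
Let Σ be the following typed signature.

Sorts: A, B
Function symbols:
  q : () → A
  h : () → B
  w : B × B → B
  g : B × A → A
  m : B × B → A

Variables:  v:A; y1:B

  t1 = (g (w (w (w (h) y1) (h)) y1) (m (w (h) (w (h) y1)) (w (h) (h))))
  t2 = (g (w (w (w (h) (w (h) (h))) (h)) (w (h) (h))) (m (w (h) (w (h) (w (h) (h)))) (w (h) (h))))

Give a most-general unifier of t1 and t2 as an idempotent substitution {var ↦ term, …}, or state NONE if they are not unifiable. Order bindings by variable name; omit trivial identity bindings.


{y1 ↦ (w (h) (h))}


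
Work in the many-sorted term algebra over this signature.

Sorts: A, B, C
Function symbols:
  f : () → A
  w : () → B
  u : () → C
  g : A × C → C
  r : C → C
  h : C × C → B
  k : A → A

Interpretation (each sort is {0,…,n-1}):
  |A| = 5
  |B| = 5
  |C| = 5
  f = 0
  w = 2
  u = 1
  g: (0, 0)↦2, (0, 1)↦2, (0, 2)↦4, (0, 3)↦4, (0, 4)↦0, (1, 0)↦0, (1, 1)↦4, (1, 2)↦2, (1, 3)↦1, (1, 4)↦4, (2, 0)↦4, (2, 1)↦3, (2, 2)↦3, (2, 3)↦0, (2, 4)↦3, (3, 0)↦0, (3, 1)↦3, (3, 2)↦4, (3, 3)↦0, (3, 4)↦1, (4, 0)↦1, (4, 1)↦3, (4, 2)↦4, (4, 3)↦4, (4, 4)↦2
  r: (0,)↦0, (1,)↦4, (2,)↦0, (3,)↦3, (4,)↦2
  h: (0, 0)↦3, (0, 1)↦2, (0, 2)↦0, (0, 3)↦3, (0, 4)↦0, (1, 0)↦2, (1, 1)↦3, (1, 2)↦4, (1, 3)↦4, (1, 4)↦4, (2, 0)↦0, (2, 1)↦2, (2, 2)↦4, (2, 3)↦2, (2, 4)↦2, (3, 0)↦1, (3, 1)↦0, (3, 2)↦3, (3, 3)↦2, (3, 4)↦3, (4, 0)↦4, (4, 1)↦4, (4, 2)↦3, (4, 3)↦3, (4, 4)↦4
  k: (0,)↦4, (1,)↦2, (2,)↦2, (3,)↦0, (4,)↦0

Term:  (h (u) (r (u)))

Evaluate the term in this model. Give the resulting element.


  u = 1
  u = 1
  (r (u)) = r(1,) = 4
  (h (u) (r (u))) = h(1, 4) = 4

value = 4


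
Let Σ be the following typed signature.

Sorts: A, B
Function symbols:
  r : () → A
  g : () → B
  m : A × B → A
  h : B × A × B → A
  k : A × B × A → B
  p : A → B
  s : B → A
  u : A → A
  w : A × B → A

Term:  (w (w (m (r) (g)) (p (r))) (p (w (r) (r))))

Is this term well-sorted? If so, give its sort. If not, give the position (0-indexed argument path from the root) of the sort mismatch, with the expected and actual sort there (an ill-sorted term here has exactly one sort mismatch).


ill-sorted at position [1, 0, 1]: expected B, got A

      (r) : A
      (g) : B
    (m (r) (g)) : A
      (r) : A
    (p (r)) : B
  (w (m (r) (g)) (p (r))) : A
      (r) : A
      (r) : A
    (w (r) (r)) : ✗ arg 1 at [1, 0, 1] has sort A, expected B


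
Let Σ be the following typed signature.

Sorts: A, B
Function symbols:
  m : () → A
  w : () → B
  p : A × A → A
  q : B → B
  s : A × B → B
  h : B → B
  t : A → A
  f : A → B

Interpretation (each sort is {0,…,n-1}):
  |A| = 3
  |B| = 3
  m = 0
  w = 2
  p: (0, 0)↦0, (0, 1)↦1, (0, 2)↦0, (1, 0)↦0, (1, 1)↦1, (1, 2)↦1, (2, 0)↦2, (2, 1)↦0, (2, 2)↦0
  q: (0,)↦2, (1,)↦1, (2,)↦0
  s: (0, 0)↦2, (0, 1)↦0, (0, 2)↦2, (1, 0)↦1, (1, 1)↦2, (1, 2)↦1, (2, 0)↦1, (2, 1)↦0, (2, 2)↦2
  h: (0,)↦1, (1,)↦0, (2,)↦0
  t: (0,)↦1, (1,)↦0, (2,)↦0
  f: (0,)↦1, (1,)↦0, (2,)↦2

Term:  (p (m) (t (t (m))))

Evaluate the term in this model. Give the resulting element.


value = 0

  m = 0
  m = 0
  (t (m)) = t(0,) = 1
  (t (t (m))) = t(1,) = 0
  (p (m) (t (t (m)))) = p(0, 0) = 0


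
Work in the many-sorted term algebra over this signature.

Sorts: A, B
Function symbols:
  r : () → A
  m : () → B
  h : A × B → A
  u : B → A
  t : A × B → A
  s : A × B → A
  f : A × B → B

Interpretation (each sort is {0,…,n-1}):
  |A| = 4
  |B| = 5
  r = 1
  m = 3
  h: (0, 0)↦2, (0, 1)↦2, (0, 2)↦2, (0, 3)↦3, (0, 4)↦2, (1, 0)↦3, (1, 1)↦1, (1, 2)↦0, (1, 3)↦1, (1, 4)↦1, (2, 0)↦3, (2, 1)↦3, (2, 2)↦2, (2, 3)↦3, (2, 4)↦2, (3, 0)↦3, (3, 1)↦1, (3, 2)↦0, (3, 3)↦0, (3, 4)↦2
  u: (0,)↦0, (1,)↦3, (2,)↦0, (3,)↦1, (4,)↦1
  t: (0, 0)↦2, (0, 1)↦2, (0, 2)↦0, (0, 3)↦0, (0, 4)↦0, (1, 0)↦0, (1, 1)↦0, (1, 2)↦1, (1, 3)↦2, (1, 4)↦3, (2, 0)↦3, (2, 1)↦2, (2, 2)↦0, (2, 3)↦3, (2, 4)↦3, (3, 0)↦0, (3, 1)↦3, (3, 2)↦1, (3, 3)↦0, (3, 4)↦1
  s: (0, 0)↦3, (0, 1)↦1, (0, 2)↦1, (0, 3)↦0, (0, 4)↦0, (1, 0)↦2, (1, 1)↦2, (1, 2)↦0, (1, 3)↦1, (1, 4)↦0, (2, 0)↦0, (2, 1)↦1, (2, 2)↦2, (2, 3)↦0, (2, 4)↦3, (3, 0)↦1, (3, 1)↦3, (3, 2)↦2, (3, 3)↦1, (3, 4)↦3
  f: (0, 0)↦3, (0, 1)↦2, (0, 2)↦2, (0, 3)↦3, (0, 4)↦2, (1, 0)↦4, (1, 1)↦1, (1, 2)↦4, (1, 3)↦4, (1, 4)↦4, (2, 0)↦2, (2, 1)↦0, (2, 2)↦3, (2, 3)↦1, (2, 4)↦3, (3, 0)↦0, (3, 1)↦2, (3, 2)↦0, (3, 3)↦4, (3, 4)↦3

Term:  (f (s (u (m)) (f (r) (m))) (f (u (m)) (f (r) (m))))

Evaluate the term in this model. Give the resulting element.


value = 2

  m = 3
  (u (m)) = u(3,) = 1
  r = 1
  m = 3
  (f (r) (m)) = f(1, 3) = 4
  (s (u (m)) (f (r) (m))) = s(1, 4) = 0
  m = 3
  (u (m)) = u(3,) = 1
  r = 1
  m = 3
  (f (r) (m)) = f(1, 3) = 4
  (f (u (m)) (f (r) (m))) = f(1, 4) = 4
  (f (s (u (m)) (f (r) (m))) (f (u (m)) (f (r) (m)))) = f(0, 4) = 2


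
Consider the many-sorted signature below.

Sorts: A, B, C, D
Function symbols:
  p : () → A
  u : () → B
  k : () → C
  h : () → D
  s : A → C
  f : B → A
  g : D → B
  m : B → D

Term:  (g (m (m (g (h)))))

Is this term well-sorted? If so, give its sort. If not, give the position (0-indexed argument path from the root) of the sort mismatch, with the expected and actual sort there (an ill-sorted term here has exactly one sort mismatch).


        (h) : D
      (g (h)) : B
    (m (g (h))) : D
  (m (m (g (h)))) : ✗ arg 0 at [0, 0] has sort D, expected B

ill-sorted at position [0, 0]: expected B, got D


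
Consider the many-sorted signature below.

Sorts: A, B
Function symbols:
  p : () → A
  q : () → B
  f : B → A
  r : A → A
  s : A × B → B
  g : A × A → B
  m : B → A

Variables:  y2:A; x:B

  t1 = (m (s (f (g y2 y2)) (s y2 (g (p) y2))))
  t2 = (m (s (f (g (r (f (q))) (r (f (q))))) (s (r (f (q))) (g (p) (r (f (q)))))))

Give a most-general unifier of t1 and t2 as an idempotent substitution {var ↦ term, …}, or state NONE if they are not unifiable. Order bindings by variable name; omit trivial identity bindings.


{y2 ↦ (r (f (q)))}


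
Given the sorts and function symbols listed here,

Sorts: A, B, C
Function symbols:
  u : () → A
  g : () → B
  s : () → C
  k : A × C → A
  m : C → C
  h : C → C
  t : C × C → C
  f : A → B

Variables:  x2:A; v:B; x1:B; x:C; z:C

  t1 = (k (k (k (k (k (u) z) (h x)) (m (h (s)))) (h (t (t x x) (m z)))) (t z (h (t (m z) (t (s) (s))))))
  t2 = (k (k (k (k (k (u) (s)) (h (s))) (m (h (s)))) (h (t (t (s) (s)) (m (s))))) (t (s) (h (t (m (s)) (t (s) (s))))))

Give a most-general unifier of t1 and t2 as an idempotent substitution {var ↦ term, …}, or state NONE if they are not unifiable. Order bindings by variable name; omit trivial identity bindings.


{x ↦ (s), z ↦ (s)}


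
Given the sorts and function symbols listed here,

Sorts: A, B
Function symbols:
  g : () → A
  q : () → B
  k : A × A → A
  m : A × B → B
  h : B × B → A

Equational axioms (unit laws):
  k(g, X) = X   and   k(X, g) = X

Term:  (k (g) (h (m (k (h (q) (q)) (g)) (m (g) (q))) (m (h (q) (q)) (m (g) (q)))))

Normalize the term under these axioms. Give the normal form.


1. (k (g) (h (m (k (h (q) (q)) (g)) (m (g) (q))) (m (h (q) (q)) (m (g) (q)))))  →  (h (m (k (h (q) (q)) (g)) (m (g) (q))) (m (h (q) (q)) (m (g) (q))))
2. (h (m (k (h (q) (q)) (g)) (m (g) (q))) (m (h (q) (q)) (m (g) (q))))  →  (h (m (h (q) (q)) (m (g) (q))) (m (h (q) (q)) (m (g) (q))))

normal form = (h (m (h (q) (q)) (m (g) (q))) (m (h (q) (q)) (m (g) (q))))


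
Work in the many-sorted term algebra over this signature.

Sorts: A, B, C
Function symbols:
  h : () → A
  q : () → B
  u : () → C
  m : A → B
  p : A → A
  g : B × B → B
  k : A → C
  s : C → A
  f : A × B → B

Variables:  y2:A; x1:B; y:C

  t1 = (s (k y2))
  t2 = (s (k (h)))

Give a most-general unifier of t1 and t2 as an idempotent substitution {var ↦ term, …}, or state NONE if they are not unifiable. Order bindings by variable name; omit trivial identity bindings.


{y2 ↦ (h)}


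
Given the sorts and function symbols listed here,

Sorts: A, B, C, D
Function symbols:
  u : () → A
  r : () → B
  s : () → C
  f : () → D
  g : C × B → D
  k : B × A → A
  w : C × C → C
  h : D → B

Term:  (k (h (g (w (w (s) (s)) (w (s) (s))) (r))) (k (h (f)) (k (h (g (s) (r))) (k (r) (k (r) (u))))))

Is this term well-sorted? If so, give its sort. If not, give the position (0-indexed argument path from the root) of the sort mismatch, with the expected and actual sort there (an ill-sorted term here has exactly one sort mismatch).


          (s) : C
          (s) : C
        (w (s) (s)) : C
          (s) : C
          (s) : C
        (w (s) (s)) : C
      (w (w (s) (s)) (w (s) (s))) : C
      (r) : B
    (g (w (w (s) (s)) (w (s) (s))) (r)) : D
  (h (g (w (w (s) (s)) (w (s) (s))) (r))) : B
      (f) : D
    (h (f)) : B
          (s) : C
          (r) : B
        (g (s) (r)) : D
      (h (g (s) (r))) : B
        (r) : B
          (r) : B
          (u) : A
        (k (r) (u)) : A
      (k (r) (k (r) (u))) : A
    (k (h (g (s) (r))) (k (r) (k (r) (u)))) : A
  (k (h (f)) (k (h (g (s) (r))) (k (r) (k (r) (u))))) : A
(k (h (g (w (w (s) (s)) (w (s) (s))) (r))) (k (h (f)) (k (h (g (s) (r))) (k (r) (k (r) (u)))))) : A

well-sorted; sort = A


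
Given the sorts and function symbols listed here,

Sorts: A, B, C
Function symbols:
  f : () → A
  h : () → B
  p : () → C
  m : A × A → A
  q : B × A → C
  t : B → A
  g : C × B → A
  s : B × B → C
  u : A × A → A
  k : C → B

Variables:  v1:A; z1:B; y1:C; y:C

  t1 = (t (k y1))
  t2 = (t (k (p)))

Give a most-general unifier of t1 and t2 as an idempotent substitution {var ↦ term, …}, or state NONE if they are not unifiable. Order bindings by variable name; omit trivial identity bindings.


{y1 ↦ (p)}


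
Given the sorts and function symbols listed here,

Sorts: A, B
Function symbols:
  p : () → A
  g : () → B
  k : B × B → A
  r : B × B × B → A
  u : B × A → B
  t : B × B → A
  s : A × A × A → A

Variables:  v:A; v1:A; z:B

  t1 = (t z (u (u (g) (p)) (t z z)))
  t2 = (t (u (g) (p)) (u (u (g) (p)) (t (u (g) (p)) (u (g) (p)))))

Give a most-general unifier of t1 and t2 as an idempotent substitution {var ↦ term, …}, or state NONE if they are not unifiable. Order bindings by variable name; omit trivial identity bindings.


{z ↦ (u (g) (p))}


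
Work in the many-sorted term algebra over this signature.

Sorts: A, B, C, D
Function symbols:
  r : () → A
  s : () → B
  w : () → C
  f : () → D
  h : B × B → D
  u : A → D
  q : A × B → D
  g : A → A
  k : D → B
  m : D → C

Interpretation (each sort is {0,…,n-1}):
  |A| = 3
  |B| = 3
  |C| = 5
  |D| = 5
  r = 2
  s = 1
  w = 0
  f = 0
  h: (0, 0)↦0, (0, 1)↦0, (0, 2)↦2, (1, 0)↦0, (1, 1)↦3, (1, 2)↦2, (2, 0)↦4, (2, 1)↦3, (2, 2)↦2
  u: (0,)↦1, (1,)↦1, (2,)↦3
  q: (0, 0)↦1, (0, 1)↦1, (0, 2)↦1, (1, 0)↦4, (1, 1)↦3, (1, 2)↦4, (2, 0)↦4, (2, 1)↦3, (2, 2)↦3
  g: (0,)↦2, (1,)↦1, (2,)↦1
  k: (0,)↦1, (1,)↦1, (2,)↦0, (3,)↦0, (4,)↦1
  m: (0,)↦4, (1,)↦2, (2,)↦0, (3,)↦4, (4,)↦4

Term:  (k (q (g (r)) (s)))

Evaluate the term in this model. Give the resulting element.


  r = 2
  (g (r)) = g(2,) = 1
  s = 1
  (q (g (r)) (s)) = q(1, 1) = 3
  (k (q (g (r)) (s))) = k(3,) = 0

value = 0


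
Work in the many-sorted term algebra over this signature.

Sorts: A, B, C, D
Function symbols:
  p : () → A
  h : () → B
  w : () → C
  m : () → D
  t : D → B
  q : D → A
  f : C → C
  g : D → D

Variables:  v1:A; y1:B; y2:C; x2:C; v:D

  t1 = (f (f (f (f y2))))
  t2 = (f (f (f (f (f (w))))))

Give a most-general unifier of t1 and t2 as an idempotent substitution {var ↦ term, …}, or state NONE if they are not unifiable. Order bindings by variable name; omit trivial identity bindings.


{y2 ↦ (f (w))}


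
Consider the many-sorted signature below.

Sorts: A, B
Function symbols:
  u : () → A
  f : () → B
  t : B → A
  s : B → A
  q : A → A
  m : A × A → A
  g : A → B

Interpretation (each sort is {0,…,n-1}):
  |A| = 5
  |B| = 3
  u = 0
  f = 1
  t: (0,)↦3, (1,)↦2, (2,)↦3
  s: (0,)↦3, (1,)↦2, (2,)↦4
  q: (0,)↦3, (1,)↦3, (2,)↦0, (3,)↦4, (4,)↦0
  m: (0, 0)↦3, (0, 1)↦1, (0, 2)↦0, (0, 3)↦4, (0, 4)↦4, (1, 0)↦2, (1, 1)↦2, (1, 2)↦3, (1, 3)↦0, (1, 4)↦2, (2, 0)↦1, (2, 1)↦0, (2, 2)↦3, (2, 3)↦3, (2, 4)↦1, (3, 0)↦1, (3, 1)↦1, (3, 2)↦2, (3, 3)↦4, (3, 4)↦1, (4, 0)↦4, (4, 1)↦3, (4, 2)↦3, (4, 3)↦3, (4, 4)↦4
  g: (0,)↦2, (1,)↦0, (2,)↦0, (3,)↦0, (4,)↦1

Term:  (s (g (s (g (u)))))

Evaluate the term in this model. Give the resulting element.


value = 2

  u = 0
  (g (u)) = g(0,) = 2
  (s (g (u))) = s(2,) = 4
  (g (s (g (u)))) = g(4,) = 1
  (s (g (s (g (u))))) = s(1,) = 2


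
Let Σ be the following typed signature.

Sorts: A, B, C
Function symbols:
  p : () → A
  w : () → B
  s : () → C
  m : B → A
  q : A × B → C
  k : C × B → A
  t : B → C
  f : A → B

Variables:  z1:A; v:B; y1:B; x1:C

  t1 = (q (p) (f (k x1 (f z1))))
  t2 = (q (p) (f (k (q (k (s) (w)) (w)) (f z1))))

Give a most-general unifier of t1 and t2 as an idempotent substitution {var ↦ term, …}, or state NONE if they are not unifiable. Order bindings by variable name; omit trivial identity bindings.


{x1 ↦ (q (k (s) (w)) (w))}


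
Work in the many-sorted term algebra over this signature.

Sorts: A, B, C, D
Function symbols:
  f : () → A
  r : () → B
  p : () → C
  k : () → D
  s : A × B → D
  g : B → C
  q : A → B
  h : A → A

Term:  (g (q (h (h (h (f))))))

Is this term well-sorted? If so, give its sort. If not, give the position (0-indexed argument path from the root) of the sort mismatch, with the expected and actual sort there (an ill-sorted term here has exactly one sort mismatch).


well-sorted; sort = C

          (f) : A
        (h (f)) : A
      (h (h (f))) : A
    (h (h (h (f)))) : A
  (q (h (h (h (f))))) : B
(g (q (h (h (h (f)))))) : C


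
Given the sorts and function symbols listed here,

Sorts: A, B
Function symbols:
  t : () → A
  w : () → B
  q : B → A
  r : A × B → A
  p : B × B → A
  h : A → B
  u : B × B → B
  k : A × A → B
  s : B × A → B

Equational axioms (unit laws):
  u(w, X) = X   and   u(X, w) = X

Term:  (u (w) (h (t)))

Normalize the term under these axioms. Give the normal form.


normal form = (h (t))

1. (u (w) (h (t)))  →  (h (t))


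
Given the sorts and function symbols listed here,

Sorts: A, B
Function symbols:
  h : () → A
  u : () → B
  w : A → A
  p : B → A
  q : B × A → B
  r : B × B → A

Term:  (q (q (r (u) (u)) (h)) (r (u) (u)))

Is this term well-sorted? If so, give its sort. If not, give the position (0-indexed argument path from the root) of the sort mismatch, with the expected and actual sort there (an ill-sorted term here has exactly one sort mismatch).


ill-sorted at position [0, 0]: expected B, got A

      (u) : B
      (u) : B
    (r (u) (u)) : A
    (h) : A
  (q (r (u) (u)) (h)) : ✗ arg 0 at [0, 0] has sort A, expected B
    (u) : B
    (u) : B
  (r (u) (u)) : A


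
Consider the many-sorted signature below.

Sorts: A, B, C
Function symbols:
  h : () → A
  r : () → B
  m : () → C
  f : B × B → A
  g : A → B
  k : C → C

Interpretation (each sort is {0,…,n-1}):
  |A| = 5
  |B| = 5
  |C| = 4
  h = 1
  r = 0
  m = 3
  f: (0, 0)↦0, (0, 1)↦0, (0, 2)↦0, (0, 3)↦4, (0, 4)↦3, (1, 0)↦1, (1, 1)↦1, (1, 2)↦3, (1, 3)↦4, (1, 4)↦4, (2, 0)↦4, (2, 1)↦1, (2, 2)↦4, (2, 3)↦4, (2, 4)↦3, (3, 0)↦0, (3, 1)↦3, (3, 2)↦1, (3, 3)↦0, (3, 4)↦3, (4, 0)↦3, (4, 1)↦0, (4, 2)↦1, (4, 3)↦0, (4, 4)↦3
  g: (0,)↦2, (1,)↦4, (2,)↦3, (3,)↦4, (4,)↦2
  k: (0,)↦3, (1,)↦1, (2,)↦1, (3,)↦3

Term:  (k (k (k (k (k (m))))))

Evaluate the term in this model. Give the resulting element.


value = 3

  m = 3
  (k (m)) = k(3,) = 3
  (k (k (m))) = k(3,) = 3
  (k (k (k (m)))) = k(3,) = 3
  (k (k (k (k (m))))) = k(3,) = 3
  (k (k (k (k (k (m)))))) = k(3,) = 3


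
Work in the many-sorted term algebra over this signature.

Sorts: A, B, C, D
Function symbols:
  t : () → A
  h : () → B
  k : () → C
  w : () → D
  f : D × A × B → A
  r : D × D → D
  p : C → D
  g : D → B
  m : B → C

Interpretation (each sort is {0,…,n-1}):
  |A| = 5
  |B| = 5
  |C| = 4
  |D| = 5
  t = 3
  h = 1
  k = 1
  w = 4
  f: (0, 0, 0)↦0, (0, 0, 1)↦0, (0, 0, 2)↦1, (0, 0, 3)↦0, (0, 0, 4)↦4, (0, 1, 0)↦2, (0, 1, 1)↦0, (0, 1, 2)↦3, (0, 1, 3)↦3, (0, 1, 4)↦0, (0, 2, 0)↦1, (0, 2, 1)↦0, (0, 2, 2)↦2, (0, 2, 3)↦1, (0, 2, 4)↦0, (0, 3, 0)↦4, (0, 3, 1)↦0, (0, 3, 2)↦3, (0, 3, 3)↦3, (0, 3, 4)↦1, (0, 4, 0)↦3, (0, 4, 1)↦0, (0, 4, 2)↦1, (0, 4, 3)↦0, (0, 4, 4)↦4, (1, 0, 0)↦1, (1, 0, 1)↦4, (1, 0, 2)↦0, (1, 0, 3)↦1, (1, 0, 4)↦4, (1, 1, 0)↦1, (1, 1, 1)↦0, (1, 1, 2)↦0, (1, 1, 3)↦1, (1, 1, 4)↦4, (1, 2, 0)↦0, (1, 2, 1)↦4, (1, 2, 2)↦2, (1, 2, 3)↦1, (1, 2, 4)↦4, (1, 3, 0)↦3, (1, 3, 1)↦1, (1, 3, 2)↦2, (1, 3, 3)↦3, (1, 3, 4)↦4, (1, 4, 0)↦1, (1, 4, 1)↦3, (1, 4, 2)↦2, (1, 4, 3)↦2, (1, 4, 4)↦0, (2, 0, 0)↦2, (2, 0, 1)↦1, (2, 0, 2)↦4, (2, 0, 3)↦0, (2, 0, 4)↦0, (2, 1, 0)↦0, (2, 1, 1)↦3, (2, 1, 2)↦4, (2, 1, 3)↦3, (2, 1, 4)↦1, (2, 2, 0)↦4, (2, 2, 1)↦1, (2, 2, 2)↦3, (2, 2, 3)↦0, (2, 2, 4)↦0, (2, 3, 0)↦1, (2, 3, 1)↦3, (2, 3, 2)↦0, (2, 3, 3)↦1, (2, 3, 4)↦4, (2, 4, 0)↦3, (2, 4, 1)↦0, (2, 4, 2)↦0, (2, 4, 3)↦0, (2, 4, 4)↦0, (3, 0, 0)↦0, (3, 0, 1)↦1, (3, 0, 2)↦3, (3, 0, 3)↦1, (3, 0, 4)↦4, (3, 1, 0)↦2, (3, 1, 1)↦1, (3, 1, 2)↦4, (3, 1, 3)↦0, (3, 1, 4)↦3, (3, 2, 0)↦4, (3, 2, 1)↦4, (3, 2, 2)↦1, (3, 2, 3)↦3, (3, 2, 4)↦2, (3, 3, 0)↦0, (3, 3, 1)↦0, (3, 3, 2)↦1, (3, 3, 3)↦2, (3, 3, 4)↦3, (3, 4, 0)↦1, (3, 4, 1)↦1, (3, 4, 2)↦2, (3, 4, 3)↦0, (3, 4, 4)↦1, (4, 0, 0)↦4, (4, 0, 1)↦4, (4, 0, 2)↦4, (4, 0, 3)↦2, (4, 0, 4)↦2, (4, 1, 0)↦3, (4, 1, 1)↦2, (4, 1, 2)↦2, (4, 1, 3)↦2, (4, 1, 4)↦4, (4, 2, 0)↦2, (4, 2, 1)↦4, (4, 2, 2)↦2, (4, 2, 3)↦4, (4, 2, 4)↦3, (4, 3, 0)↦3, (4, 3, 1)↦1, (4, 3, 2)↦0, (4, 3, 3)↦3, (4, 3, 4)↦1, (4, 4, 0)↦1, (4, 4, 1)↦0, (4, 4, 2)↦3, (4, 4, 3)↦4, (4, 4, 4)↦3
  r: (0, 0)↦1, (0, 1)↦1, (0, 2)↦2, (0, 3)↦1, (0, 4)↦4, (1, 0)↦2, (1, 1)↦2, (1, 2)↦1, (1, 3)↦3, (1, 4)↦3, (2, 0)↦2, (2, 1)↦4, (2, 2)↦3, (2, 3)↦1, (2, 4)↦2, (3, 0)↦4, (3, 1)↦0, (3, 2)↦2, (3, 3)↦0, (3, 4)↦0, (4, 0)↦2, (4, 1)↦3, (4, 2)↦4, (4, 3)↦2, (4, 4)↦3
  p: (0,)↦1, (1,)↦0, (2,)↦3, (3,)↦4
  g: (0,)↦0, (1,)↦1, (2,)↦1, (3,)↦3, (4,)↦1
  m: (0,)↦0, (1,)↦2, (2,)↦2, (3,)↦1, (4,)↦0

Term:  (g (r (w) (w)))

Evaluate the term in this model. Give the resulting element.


  w = 4
  w = 4
  (r (w) (w)) = r(4, 4) = 3
  (g (r (w) (w))) = g(3,) = 3

value = 3


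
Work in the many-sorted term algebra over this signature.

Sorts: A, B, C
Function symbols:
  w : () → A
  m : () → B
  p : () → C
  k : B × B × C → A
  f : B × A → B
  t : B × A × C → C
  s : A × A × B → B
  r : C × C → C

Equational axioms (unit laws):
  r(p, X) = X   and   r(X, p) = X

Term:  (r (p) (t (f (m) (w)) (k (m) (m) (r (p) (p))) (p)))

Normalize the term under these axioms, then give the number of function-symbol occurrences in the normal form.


size = 9

1. (r (p) (t (f (m) (w)) (k (m) (m) (r (p) (p))) (p)))  →  (t (f (m) (w)) (k (m) (m) (r (p) (p))) (p))
2. (t (f (m) (w)) (k (m) (m) (r (p) (p))) (p))  →  (t (f (m) (w)) (k (m) (m) (p)) (p))
normal form: (t (f (m) (w)) (k (m) (m) (p)) (p))


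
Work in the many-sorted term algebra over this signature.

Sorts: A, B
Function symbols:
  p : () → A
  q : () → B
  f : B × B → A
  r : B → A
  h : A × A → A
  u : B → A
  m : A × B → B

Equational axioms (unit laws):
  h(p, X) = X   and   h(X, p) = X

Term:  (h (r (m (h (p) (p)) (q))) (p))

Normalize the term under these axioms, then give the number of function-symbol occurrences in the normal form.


1. (h (r (m (h (p) (p)) (q))) (p))  →  (r (m (h (p) (p)) (q)))
2. (r (m (h (p) (p)) (q)))  →  (r (m (p) (q)))
normal form: (r (m (p) (q)))

size = 4


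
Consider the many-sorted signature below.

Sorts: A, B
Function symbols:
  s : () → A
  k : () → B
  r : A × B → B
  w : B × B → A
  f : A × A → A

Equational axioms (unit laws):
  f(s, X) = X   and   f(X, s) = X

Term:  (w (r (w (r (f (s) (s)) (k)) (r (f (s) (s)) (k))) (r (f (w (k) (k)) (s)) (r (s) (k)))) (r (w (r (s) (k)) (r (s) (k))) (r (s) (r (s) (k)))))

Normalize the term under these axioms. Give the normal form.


1. (w (r (w (r (f (s) (s)) (k)) (r (f (s) (s)) (k))) (r (f (w (k) (k)) (s)) (r (s) (k)))) (r (w (r (s) (k)) (r (s) (k))) (r (s) (r (s) (k)))))  →  (w (r (w (r (s) (k)) (r (f (s) (s)) (k))) (r (f (w (k) (k)) (s)) (r (s) (k)))) (r (w (r (s) (k)) (r (s) (k))) (r (s) (r (s) (k)))))
2. (w (r (w (r (s) (k)) (r (f (s) (s)) (k))) (r (f (w (k) (k)) (s)) (r (s) (k)))) (r (w (r (s) (k)) (r (s) (k))) (r (s) (r (s) (k)))))  →  (w (r (w (r (s) (k)) (r (s) (k))) (r (f (w (k) (k)) (s)) (r (s) (k)))) (r (w (r (s) (k)) (r (s) (k))) (r (s) (r (s) (k)))))
3. (w (r (w (r (s) (k)) (r (s) (k))) (r (f (w (k) (k)) (s)) (r (s) (k)))) (r (w (r (s) (k)) (r (s) (k))) (r (s) (r (s) (k)))))  →  (w (r (w (r (s) (k)) (r (s) (k))) (r (w (k) (k)) (r (s) (k)))) (r (w (r (s) (k)) (r (s) (k))) (r (s) (r (s) (k)))))

normal form = (w (r (w (r (s) (k)) (r (s) (k))) (r (w (k) (k)) (r (s) (k)))) (r (w (r (s) (k)) (r (s) (k))) (r (s) (r (s) (k)))))


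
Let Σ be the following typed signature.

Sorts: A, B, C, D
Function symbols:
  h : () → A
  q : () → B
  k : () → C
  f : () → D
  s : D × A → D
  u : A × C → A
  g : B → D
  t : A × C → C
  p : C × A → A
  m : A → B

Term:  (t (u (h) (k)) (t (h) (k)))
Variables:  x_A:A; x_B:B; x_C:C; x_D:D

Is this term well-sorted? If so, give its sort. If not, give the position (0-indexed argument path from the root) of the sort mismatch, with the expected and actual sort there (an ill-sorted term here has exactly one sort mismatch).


well-sorted; sort = C

    (h) : A
    (k) : C
  (u (h) (k)) : A
    (h) : A
    (k) : C
  (t (h) (k)) : C
(t (u (h) (k)) (t (h) (k))) : C


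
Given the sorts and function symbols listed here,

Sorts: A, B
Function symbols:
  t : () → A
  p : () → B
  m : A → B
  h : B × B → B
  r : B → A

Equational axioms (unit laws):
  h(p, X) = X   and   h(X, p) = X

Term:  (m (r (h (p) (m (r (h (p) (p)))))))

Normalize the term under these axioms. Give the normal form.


normal form = (m (r (m (r (p)))))

1. (m (r (h (p) (m (r (h (p) (p)))))))  →  (m (r (m (r (h (p) (p))))))
2. (m (r (m (r (h (p) (p))))))  →  (m (r (m (r (p)))))


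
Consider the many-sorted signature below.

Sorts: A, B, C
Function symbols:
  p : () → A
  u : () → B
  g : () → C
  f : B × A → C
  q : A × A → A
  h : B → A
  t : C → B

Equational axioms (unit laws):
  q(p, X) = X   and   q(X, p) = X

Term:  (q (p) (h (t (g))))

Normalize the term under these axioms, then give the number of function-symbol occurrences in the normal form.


size = 3

1. (q (p) (h (t (g))))  →  (h (t (g)))
normal form: (h (t (g)))


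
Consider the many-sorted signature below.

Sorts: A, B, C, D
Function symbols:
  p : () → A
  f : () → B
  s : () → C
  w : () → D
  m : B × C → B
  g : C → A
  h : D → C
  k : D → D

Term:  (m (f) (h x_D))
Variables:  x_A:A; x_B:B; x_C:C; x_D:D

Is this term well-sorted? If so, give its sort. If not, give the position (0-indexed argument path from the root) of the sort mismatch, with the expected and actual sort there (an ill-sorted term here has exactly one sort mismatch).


  (f) : B
    x_D : D
  (h x_D) : C
(m (f) (h x_D)) : B

well-sorted; sort = B


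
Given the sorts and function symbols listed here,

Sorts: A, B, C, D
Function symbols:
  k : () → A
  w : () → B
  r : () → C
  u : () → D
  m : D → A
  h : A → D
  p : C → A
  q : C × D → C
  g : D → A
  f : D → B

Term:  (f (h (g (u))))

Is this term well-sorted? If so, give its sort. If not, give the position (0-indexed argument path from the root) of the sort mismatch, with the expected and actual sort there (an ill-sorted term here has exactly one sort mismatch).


well-sorted; sort = B

      (u) : D
    (g (u)) : A
  (h (g (u))) : D
(f (h (g (u)))) : B


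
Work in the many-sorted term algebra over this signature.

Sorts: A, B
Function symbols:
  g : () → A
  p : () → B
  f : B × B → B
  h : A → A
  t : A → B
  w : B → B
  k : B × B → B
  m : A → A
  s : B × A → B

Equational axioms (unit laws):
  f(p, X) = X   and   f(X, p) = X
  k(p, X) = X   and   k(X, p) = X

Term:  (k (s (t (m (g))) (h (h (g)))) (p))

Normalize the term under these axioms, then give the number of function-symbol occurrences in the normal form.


size = 7

1. (k (s (t (m (g))) (h (h (g)))) (p))  →  (s (t (m (g))) (h (h (g))))
normal form: (s (t (m (g))) (h (h (g))))


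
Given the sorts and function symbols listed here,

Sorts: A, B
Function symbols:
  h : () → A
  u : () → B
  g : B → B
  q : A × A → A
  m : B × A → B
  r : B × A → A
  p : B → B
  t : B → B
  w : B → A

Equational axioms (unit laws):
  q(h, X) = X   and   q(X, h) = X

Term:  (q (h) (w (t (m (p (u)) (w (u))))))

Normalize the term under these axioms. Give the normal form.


1. (q (h) (w (t (m (p (u)) (w (u))))))  →  (w (t (m (p (u)) (w (u)))))

normal form = (w (t (m (p (u)) (w (u)))))


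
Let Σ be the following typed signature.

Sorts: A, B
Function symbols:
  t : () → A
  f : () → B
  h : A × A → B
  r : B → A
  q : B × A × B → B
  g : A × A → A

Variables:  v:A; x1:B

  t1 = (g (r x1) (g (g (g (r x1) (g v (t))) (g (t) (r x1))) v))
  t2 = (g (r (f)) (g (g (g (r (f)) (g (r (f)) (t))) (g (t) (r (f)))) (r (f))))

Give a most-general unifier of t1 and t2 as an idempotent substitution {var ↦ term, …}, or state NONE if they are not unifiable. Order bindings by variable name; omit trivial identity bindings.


{v ↦ (r (f)), x1 ↦ (f)}


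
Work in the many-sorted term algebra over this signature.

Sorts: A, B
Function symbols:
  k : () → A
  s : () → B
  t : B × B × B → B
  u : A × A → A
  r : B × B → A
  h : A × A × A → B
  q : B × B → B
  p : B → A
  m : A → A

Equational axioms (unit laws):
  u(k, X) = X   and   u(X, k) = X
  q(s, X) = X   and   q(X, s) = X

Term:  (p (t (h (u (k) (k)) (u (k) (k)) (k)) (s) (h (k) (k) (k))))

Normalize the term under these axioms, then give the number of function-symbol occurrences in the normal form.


size = 11

1. (p (t (h (u (k) (k)) (u (k) (k)) (k)) (s) (h (k) (k) (k))))  →  (p (t (h (k) (u (k) (k)) (k)) (s) (h (k) (k) (k))))
2. (p (t (h (k) (u (k) (k)) (k)) (s) (h (k) (k) (k))))  →  (p (t (h (k) (k) (k)) (s) (h (k) (k) (k))))
normal form: (p (t (h (k) (k) (k)) (s) (h (k) (k) (k))))


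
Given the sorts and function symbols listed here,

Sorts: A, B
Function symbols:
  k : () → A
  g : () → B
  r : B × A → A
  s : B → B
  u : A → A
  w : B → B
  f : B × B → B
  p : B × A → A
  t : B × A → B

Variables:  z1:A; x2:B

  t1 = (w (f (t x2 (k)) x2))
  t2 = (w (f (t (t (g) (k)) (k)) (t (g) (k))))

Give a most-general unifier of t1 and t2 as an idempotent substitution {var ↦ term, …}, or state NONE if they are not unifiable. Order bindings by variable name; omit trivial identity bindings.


{x2 ↦ (t (g) (k))}


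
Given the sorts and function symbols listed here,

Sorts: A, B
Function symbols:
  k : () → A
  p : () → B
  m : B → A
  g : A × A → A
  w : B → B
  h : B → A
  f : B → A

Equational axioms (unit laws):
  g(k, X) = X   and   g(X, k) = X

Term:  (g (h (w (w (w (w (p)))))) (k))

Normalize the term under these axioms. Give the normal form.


1. (g (h (w (w (w (w (p)))))) (k))  →  (h (w (w (w (w (p))))))

normal form = (h (w (w (w (w (p))))))


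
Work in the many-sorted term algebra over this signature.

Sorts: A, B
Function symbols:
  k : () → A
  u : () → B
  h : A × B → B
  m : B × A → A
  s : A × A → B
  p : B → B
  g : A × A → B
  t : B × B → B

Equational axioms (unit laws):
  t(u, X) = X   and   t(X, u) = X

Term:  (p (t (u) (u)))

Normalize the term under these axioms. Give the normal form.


normal form = (p (u))

1. (p (t (u) (u)))  →  (p (u))


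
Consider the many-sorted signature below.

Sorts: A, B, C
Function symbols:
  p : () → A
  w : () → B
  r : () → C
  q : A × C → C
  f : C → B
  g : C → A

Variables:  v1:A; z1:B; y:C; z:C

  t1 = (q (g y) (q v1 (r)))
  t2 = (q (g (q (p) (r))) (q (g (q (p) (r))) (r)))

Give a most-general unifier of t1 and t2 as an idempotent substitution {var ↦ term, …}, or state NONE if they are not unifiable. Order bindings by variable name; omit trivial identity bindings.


{v1 ↦ (g (q (p) (r))), y ↦ (q (p) (r))}


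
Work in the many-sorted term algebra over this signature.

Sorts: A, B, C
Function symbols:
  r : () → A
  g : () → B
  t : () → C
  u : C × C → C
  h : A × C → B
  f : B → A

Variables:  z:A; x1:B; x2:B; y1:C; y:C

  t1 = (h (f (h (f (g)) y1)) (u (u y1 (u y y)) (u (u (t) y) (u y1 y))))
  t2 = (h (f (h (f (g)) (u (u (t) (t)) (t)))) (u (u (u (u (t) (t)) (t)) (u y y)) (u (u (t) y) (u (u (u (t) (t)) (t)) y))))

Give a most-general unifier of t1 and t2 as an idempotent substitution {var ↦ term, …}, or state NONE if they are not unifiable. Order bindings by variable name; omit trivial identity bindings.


{y1 ↦ (u (u (t) (t)) (t))}


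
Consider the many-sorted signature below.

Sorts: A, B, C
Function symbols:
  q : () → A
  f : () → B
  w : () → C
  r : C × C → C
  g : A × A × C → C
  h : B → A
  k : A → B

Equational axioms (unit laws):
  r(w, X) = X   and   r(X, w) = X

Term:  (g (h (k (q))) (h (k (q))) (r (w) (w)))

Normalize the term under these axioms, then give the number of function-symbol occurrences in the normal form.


size = 8

1. (g (h (k (q))) (h (k (q))) (r (w) (w)))  →  (g (h (k (q))) (h (k (q))) (w))
normal form: (g (h (k (q))) (h (k (q))) (w))


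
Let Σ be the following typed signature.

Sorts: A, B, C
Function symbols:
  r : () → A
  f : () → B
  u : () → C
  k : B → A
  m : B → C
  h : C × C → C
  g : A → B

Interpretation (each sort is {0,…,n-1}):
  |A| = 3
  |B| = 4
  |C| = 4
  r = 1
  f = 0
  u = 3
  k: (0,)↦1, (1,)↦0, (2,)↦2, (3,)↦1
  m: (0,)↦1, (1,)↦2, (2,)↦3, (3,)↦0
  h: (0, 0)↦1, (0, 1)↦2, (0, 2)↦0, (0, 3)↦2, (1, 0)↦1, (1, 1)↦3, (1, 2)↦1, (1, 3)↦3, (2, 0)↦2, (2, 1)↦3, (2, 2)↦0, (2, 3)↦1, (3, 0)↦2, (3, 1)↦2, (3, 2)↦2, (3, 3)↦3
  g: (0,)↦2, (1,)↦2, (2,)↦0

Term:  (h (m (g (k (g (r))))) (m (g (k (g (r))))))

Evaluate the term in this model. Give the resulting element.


value = 3

  r = 1
  (g (r)) = g(1,) = 2
  (k (g (r))) = k(2,) = 2
  (g (k (g (r)))) = g(2,) = 0
  (m (g (k (g (r))))) = m(0,) = 1
  r = 1
  (g (r)) = g(1,) = 2
  (k (g (r))) = k(2,) = 2
  (g (k (g (r)))) = g(2,) = 0
  (m (g (k (g (r))))) = m(0,) = 1
  (h (m (g (k (g (r))))) (m (g (k (g (r)))))) = h(1, 1) = 3


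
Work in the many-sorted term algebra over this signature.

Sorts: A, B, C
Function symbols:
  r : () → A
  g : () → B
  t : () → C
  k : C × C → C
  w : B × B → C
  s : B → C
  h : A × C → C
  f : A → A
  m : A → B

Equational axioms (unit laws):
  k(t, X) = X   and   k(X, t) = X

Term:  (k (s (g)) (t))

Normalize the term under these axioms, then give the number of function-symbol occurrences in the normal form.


size = 2

1. (k (s (g)) (t))  →  (s (g))
normal form: (s (g))


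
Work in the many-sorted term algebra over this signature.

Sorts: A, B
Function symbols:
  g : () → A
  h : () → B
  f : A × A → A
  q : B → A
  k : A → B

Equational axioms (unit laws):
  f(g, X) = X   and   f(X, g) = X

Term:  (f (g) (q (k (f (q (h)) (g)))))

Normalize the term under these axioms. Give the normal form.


normal form = (q (k (q (h))))

1. (f (g) (q (k (f (q (h)) (g)))))  →  (q (k (f (q (h)) (g))))
2. (q (k (f (q (h)) (g))))  →  (q (k (q (h))))


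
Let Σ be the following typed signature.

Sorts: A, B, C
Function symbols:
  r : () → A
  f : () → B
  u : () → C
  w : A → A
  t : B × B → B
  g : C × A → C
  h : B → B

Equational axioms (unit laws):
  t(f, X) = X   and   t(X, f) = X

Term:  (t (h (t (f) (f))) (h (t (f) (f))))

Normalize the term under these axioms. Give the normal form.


1. (t (h (t (f) (f))) (h (t (f) (f))))  →  (t (h (f)) (h (t (f) (f))))
2. (t (h (f)) (h (t (f) (f))))  →  (t (h (f)) (h (f)))

normal form = (t (h (f)) (h (f)))


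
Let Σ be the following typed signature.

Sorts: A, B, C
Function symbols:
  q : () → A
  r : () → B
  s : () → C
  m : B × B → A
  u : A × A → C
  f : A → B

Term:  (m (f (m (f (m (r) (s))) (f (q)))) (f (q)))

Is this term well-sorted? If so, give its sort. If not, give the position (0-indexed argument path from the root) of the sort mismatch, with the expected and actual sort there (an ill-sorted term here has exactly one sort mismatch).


ill-sorted at position [0, 0, 0, 0, 1]: expected B, got C

          (r) : B
          (s) : C
        (m (r) (s)) : ✗ arg 1 at [0, 0, 0, 0, 1] has sort C, expected B
        (q) : A
      (f (q)) : B
    (q) : A
  (f (q)) : B


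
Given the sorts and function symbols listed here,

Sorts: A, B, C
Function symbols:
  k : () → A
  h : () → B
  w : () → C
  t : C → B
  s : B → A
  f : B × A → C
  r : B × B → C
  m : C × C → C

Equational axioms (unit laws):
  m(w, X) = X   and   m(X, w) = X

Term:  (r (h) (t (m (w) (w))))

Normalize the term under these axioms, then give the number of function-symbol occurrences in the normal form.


1. (r (h) (t (m (w) (w))))  →  (r (h) (t (w)))
normal form: (r (h) (t (w)))

size = 4


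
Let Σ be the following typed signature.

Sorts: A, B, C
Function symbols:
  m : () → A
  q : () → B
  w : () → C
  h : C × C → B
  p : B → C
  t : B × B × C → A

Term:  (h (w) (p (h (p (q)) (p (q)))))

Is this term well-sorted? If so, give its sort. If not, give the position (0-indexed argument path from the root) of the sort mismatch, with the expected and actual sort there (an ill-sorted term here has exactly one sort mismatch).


  (w) : C
        (q) : B
      (p (q)) : C
        (q) : B
      (p (q)) : C
    (h (p (q)) (p (q))) : B
  (p (h (p (q)) (p (q)))) : C
(h (w) (p (h (p (q)) (p (q))))) : B

well-sorted; sort = B
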